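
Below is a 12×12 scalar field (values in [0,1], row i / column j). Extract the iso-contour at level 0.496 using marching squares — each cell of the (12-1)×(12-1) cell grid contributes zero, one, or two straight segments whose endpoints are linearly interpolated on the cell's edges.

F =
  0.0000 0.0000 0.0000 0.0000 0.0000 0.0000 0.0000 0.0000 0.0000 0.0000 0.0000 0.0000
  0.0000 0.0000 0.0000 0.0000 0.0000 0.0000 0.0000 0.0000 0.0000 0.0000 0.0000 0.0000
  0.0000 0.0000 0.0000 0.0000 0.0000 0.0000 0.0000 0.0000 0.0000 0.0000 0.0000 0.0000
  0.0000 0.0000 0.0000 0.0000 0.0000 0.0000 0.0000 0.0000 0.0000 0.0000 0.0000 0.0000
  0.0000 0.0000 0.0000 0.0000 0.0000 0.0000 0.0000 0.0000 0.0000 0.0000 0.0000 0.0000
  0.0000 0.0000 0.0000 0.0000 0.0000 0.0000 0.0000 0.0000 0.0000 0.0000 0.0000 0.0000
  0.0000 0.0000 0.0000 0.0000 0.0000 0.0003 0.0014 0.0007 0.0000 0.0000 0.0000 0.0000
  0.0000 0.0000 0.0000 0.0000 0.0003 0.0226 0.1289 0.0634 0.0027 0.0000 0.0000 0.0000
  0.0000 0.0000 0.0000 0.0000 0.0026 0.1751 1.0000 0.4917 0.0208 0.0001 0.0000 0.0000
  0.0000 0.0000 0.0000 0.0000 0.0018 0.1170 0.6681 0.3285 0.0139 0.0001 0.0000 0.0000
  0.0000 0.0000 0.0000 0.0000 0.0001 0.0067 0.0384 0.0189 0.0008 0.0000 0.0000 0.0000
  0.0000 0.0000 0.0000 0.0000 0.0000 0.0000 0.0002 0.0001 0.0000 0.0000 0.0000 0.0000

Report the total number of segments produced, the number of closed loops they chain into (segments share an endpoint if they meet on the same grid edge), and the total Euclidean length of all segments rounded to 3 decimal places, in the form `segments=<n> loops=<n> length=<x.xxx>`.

cell (7,5): code 0100 → (7.421,6.000)–(8.000,5.389)
cell (7,6): code 1000 → (8.000,6.992)–(7.421,6.000)
cell (8,5): code 0110 → (8.000,5.389)–(9.000,5.688)
cell (8,6): code 1001 → (9.000,6.507)–(8.000,6.992)
cell (9,5): code 0010 → (9.000,5.688)–(9.273,6.000)
cell (9,6): code 0001 → (9.273,6.000)–(9.000,6.507)
total: 6 segments, chained into 1 closed loop(s), length Σ = 5.135186

segments=6 loops=1 length=5.135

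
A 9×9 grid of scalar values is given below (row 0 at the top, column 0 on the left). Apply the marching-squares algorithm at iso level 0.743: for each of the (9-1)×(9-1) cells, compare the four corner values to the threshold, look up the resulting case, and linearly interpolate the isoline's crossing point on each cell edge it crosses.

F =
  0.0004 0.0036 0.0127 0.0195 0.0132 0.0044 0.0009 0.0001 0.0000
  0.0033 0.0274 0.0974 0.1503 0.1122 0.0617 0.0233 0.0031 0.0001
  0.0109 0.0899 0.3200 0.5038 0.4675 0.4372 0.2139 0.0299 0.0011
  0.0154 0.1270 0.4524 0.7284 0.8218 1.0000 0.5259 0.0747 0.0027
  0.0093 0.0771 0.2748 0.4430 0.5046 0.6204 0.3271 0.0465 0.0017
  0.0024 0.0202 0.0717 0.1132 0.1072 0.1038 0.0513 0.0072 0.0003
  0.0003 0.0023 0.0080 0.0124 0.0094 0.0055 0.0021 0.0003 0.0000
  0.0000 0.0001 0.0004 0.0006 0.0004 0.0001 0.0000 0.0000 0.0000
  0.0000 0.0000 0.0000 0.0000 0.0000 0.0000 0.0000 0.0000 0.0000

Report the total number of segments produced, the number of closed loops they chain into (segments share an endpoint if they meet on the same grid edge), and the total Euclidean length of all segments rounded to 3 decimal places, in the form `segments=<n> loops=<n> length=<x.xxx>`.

segments=6 loops=1 length=5.443

cell (2,3): code 0100 → (2.778,4.000)–(3.000,3.156)
cell (2,4): code 1100 → (2.543,5.000)–(2.778,4.000)
cell (2,5): code 1000 → (3.000,5.542)–(2.543,5.000)
cell (3,3): code 0010 → (3.000,3.156)–(3.248,4.000)
cell (3,4): code 0011 → (3.248,4.000)–(3.677,5.000)
cell (3,5): code 0001 → (3.677,5.000)–(3.000,5.542)
total: 6 segments, chained into 1 closed loop(s), length Σ = 5.443141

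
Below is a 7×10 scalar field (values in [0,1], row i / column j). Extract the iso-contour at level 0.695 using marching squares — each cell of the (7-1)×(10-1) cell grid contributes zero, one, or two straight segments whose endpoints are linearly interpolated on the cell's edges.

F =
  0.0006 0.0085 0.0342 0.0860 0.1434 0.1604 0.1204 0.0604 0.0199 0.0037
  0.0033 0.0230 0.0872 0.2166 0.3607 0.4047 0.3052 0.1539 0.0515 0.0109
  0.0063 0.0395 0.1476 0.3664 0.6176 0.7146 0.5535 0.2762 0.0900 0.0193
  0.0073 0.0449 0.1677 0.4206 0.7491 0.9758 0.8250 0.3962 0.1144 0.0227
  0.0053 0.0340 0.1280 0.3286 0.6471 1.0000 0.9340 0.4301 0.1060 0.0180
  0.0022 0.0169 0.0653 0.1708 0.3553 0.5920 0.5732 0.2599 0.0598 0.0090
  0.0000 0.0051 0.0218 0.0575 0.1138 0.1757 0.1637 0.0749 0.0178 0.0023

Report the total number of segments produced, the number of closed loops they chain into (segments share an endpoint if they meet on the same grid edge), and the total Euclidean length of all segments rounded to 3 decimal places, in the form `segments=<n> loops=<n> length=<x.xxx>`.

segments=12 loops=1 length=8.391

cell (1,4): code 0100 → (1.937,5.000)–(2.000,4.798)
cell (1,5): code 1000 → (2.000,5.122)–(1.937,5.000)
cell (2,3): code 0100 → (2.589,4.000)–(3.000,3.835)
cell (2,4): code 1110 → (2.000,4.798)–(2.589,4.000)
cell (2,5): code 1101 → (2.521,6.000)–(2.000,5.122)
cell (2,6): code 1000 → (3.000,6.303)–(2.521,6.000)
cell (3,3): code 0010 → (3.000,3.835)–(3.530,4.000)
cell (3,4): code 0111 → (3.530,4.000)–(4.000,4.136)
cell (3,6): code 1001 → (4.000,6.474)–(3.000,6.303)
cell (4,4): code 0010 → (4.000,4.136)–(4.748,5.000)
cell (4,5): code 0011 → (4.748,5.000)–(4.662,6.000)
cell (4,6): code 0001 → (4.662,6.000)–(4.000,6.474)
total: 12 segments, chained into 1 closed loop(s), length Σ = 8.391366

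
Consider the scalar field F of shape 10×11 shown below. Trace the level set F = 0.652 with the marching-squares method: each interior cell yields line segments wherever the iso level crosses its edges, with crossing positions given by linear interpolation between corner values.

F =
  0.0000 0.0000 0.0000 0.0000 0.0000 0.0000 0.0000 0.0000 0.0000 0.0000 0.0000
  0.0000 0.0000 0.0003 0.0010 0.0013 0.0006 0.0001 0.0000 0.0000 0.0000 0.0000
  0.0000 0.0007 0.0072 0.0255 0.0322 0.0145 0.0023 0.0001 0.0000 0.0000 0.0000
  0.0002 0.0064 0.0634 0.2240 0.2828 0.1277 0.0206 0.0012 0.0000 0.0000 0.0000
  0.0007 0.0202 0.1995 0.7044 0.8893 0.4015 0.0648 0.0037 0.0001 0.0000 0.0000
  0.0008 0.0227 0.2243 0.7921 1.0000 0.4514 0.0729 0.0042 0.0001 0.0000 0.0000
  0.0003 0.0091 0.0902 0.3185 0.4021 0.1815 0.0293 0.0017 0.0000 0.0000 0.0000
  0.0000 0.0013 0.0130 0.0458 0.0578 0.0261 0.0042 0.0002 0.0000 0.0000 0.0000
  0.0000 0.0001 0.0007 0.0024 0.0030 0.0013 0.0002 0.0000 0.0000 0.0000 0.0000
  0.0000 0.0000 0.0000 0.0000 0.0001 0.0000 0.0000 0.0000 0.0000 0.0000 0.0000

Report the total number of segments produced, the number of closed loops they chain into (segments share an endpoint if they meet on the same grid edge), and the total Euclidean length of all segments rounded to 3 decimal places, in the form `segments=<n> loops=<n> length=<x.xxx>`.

cell (3,2): code 0100 → (3.891,3.000)–(4.000,2.896)
cell (3,3): code 1100 → (3.609,4.000)–(3.891,3.000)
cell (3,4): code 1000 → (4.000,4.486)–(3.609,4.000)
cell (4,2): code 0110 → (4.000,2.896)–(5.000,2.753)
cell (4,4): code 1001 → (5.000,4.634)–(4.000,4.486)
cell (5,2): code 0010 → (5.000,2.753)–(5.296,3.000)
cell (5,3): code 0011 → (5.296,3.000)–(5.582,4.000)
cell (5,4): code 0001 → (5.582,4.000)–(5.000,4.634)
total: 8 segments, chained into 1 closed loop(s), length Σ = 6.121217

segments=8 loops=1 length=6.121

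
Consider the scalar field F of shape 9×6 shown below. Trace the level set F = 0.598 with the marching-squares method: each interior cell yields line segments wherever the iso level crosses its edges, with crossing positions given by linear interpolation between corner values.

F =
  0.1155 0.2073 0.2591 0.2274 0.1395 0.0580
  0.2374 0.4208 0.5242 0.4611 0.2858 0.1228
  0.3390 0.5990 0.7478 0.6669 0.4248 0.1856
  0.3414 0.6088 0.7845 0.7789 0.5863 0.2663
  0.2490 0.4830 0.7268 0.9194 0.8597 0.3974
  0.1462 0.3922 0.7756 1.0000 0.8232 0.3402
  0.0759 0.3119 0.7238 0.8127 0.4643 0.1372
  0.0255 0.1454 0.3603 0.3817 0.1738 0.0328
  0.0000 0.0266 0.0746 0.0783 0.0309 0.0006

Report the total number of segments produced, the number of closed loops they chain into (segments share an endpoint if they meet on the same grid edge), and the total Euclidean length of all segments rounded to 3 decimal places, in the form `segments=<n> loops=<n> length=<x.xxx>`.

segments=18 loops=1 length=13.809

cell (1,0): code 0100 → (1.994,1.000)–(2.000,0.996)
cell (1,1): code 1100 → (1.330,2.000)–(1.994,1.000)
cell (1,2): code 1100 → (1.665,3.000)–(1.330,2.000)
cell (1,3): code 1000 → (2.000,3.285)–(1.665,3.000)
cell (2,0): code 0110 → (2.000,0.996)–(3.000,0.960)
cell (2,3): code 1001 → (3.000,3.939)–(2.000,3.285)
cell (3,0): code 0010 → (3.000,0.960)–(3.086,1.000)
cell (3,1): code 0111 → (3.086,1.000)–(4.000,1.472)
cell (3,3): code 1101 → (3.043,4.000)–(3.000,3.939)
cell (3,4): code 1000 → (4.000,4.566)–(3.043,4.000)
cell (4,1): code 0110 → (4.000,1.472)–(5.000,1.537)
cell (4,4): code 1001 → (5.000,4.466)–(4.000,4.566)
cell (5,1): code 0110 → (5.000,1.537)–(6.000,1.695)
cell (5,3): code 1011 → (6.000,3.616)–(5.627,4.000)
cell (5,4): code 0001 → (5.627,4.000)–(5.000,4.466)
cell (6,1): code 0010 → (6.000,1.695)–(6.346,2.000)
cell (6,2): code 0011 → (6.346,2.000)–(6.498,3.000)
cell (6,3): code 0001 → (6.498,3.000)–(6.000,3.616)
total: 18 segments, chained into 1 closed loop(s), length Σ = 13.808764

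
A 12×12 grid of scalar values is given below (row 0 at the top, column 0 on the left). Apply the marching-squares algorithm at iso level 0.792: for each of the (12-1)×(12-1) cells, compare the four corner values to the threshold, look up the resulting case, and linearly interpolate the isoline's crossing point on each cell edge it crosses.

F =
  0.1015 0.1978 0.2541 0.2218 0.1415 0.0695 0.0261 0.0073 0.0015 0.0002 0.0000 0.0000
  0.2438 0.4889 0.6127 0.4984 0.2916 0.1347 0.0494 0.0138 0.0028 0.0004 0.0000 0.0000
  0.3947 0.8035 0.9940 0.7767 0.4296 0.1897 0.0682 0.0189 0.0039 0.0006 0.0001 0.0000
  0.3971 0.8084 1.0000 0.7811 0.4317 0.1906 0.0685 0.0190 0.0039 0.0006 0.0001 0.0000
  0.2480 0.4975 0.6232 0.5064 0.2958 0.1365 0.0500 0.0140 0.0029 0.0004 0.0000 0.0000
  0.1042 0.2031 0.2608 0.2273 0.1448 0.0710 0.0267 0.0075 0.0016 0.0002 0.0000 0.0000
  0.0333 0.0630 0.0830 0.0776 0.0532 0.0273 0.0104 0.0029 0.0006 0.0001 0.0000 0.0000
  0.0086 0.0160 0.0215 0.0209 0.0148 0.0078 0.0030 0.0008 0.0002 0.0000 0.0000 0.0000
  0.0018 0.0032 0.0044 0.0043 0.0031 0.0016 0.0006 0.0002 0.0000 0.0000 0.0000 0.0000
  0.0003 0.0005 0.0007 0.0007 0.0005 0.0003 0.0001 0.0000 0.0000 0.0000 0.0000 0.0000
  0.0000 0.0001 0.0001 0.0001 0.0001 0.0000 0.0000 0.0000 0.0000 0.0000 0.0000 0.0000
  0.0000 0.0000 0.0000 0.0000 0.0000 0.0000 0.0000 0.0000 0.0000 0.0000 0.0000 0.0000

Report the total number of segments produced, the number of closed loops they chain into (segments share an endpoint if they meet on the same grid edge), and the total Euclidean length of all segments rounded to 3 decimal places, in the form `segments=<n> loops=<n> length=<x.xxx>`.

segments=8 loops=1 length=6.514

cell (1,0): code 0100 → (1.963,1.000)–(2.000,0.972)
cell (1,1): code 1100 → (1.470,2.000)–(1.963,1.000)
cell (1,2): code 1000 → (2.000,2.930)–(1.470,2.000)
cell (2,0): code 0110 → (2.000,0.972)–(3.000,0.960)
cell (2,2): code 1001 → (3.000,2.950)–(2.000,2.930)
cell (3,0): code 0010 → (3.000,0.960)–(3.053,1.000)
cell (3,1): code 0011 → (3.053,1.000)–(3.552,2.000)
cell (3,2): code 0001 → (3.552,2.000)–(3.000,2.950)
total: 8 segments, chained into 1 closed loop(s), length Σ = 6.514117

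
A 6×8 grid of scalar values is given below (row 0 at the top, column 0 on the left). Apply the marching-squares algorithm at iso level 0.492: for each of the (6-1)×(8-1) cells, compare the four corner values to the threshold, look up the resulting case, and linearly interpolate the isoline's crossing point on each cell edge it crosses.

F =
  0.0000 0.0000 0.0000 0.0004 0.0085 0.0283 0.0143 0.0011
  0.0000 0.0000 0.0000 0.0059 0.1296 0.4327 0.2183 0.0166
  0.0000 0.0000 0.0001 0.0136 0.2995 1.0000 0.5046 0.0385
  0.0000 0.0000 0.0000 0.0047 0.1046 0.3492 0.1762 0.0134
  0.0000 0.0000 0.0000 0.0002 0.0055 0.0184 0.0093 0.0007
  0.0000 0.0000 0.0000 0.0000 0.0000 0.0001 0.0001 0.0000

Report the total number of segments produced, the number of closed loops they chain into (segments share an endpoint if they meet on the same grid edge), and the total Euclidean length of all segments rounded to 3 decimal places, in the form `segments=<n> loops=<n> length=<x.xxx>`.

segments=6 loops=1 length=4.875

cell (1,4): code 0100 → (1.105,5.000)–(2.000,4.275)
cell (1,5): code 1100 → (1.956,6.000)–(1.105,5.000)
cell (1,6): code 1000 → (2.000,6.027)–(1.956,6.000)
cell (2,4): code 0010 → (2.000,4.275)–(2.781,5.000)
cell (2,5): code 0011 → (2.781,5.000)–(2.038,6.000)
cell (2,6): code 0001 → (2.038,6.000)–(2.000,6.027)
total: 6 segments, chained into 1 closed loop(s), length Σ = 4.875066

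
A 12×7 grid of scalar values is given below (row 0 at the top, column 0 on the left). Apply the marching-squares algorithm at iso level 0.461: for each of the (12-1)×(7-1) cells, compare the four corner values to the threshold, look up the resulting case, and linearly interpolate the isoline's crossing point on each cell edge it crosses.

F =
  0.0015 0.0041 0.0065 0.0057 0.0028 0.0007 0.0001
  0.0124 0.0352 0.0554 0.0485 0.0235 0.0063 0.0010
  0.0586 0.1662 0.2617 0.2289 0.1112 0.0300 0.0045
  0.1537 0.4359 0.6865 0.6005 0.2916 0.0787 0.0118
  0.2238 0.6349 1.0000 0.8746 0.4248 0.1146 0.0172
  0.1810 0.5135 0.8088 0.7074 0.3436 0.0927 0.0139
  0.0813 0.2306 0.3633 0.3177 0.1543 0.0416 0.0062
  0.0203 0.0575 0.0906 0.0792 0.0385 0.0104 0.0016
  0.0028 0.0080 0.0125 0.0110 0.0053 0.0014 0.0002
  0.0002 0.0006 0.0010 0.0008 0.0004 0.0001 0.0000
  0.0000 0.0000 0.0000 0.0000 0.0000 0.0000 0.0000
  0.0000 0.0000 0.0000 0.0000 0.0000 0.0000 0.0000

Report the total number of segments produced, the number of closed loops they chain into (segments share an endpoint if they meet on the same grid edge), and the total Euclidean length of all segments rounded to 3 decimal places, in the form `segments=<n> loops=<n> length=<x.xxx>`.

cell (2,1): code 0100 → (2.469,2.000)–(3.000,1.100)
cell (2,2): code 1100 → (2.625,3.000)–(2.469,2.000)
cell (2,3): code 1000 → (3.000,3.452)–(2.625,3.000)
cell (3,0): code 0100 → (3.126,1.000)–(4.000,0.577)
cell (3,1): code 1110 → (3.000,1.100)–(3.126,1.000)
cell (3,3): code 1001 → (4.000,3.920)–(3.000,3.452)
cell (4,0): code 0110 → (4.000,0.577)–(5.000,0.842)
cell (4,3): code 1001 → (5.000,3.677)–(4.000,3.920)
cell (5,0): code 0010 → (5.000,0.842)–(5.186,1.000)
cell (5,1): code 0011 → (5.186,1.000)–(5.781,2.000)
cell (5,2): code 0011 → (5.781,2.000)–(5.632,3.000)
cell (5,3): code 0001 → (5.632,3.000)–(5.000,3.677)
total: 12 segments, chained into 1 closed loop(s), length Σ = 10.288327

segments=12 loops=1 length=10.288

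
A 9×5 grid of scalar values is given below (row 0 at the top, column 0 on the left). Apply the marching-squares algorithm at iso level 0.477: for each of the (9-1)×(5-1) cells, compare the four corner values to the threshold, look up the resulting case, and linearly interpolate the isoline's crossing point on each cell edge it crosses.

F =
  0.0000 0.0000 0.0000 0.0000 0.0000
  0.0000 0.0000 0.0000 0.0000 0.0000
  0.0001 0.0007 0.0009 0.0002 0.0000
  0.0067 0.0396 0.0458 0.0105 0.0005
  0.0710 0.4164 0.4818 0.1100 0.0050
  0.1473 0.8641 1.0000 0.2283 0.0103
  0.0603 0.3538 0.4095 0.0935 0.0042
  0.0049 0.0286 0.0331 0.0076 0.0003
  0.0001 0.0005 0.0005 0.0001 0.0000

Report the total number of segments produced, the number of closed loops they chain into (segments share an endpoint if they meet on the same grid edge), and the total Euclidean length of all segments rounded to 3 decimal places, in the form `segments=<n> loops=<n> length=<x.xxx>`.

cell (3,1): code 0100 → (3.989,2.000)–(4.000,1.927)
cell (3,2): code 1000 → (4.000,2.013)–(3.989,2.000)
cell (4,0): code 0100 → (4.135,1.000)–(5.000,0.460)
cell (4,1): code 1110 → (4.000,1.927)–(4.135,1.000)
cell (4,2): code 1001 → (5.000,2.678)–(4.000,2.013)
cell (5,0): code 0010 → (5.000,0.460)–(5.759,1.000)
cell (5,1): code 0011 → (5.759,1.000)–(5.886,2.000)
cell (5,2): code 0001 → (5.886,2.000)–(5.000,2.678)
total: 8 segments, chained into 1 closed loop(s), length Σ = 6.302336

segments=8 loops=1 length=6.302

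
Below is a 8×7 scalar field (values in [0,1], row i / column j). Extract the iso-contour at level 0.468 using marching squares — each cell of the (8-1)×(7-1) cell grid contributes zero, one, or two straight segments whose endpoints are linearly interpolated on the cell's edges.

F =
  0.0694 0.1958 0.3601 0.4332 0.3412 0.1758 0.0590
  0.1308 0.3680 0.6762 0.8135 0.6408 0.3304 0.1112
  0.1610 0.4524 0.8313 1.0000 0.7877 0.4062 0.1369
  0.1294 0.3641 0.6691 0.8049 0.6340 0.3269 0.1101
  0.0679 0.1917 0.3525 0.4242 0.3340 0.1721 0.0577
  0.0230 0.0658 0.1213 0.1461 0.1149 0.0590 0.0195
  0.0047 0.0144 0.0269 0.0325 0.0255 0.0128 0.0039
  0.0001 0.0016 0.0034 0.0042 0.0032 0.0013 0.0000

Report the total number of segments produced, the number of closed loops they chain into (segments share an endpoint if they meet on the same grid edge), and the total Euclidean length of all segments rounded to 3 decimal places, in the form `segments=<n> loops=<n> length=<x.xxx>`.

segments=12 loops=1 length=11.768

cell (0,1): code 0100 → (0.341,2.000)–(1.000,1.324)
cell (0,2): code 1100 → (0.092,3.000)–(0.341,2.000)
cell (0,3): code 1100 → (0.423,4.000)–(0.092,3.000)
cell (0,4): code 1000 → (1.000,4.557)–(0.423,4.000)
cell (1,1): code 0110 → (1.000,1.324)–(2.000,1.041)
cell (1,4): code 1001 → (2.000,4.838)–(1.000,4.557)
cell (2,1): code 0110 → (2.000,1.041)–(3.000,1.341)
cell (2,4): code 1001 → (3.000,4.541)–(2.000,4.838)
cell (3,1): code 0010 → (3.000,1.341)–(3.635,2.000)
cell (3,2): code 0011 → (3.635,2.000)–(3.885,3.000)
cell (3,3): code 0011 → (3.885,3.000)–(3.553,4.000)
cell (3,4): code 0001 → (3.553,4.000)–(3.000,4.541)
total: 12 segments, chained into 1 closed loop(s), length Σ = 11.768115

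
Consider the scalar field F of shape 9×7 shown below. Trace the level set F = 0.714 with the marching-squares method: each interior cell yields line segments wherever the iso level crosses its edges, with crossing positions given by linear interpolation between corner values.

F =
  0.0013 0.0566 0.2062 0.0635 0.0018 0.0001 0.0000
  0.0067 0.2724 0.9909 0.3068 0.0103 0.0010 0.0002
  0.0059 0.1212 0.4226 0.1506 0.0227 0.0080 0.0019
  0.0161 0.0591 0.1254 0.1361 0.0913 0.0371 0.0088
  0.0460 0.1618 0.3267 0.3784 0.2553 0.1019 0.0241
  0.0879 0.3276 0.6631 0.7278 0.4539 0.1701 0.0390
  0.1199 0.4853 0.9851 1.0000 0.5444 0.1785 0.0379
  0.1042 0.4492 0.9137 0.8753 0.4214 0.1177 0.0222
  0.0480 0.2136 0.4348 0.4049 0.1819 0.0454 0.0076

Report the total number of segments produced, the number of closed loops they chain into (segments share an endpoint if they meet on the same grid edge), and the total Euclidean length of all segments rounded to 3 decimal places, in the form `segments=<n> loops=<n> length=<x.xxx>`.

cell (0,1): code 0100 → (0.647,2.000)–(1.000,1.615)
cell (0,2): code 1000 → (1.000,2.405)–(0.647,2.000)
cell (1,1): code 0010 → (1.000,1.615)–(1.487,2.000)
cell (1,2): code 0001 → (1.487,2.000)–(1.000,2.405)
cell (4,2): code 0100 → (4.961,3.000)–(5.000,2.787)
cell (4,3): code 1000 → (5.000,3.050)–(4.961,3.000)
cell (5,1): code 0100 → (5.158,2.000)–(6.000,1.458)
cell (5,2): code 1110 → (5.000,2.787)–(5.158,2.000)
cell (5,3): code 1001 → (6.000,3.628)–(5.000,3.050)
cell (6,1): code 0110 → (6.000,1.458)–(7.000,1.570)
cell (6,3): code 1001 → (7.000,3.355)–(6.000,3.628)
cell (7,1): code 0010 → (7.000,1.570)–(7.417,2.000)
cell (7,2): code 0011 → (7.417,2.000)–(7.343,3.000)
cell (7,3): code 0001 → (7.343,3.000)–(7.000,3.355)
total: 14 segments, chained into 2 closed loop(s), length Σ = 9.692029

segments=14 loops=2 length=9.692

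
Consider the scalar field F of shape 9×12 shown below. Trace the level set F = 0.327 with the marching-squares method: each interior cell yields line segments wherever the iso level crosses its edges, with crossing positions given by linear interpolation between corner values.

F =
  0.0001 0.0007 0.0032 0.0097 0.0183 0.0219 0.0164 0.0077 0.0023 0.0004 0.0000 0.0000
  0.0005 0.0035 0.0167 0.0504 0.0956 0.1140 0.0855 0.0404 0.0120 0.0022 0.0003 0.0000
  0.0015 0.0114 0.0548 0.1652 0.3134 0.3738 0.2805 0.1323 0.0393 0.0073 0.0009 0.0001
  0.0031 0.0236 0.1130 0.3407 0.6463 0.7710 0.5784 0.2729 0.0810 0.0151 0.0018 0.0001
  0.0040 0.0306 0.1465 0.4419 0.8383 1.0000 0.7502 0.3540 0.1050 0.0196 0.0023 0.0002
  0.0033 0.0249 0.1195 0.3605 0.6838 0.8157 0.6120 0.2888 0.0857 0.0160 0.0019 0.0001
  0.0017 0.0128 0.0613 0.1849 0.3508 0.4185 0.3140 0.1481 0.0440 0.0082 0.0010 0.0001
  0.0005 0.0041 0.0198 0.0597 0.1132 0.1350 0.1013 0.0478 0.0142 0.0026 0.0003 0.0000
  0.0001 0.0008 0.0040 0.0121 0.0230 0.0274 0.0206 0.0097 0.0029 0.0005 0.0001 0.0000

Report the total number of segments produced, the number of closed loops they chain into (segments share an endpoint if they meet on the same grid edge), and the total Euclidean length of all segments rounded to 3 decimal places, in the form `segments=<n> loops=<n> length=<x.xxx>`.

segments=20 loops=1 length=13.819

cell (1,4): code 0100 → (1.820,5.000)–(2.000,4.225)
cell (1,5): code 1000 → (2.000,5.502)–(1.820,5.000)
cell (2,2): code 0100 → (2.922,3.000)–(3.000,2.940)
cell (2,3): code 1100 → (2.041,4.000)–(2.922,3.000)
cell (2,4): code 1110 → (2.000,4.225)–(2.041,4.000)
cell (2,5): code 1101 → (2.156,6.000)–(2.000,5.502)
cell (2,6): code 1000 → (3.000,6.823)–(2.156,6.000)
cell (3,2): code 0110 → (3.000,2.940)–(4.000,2.611)
cell (3,6): code 1101 → (3.667,7.000)–(3.000,6.823)
cell (3,7): code 1000 → (4.000,7.108)–(3.667,7.000)
cell (4,2): code 0110 → (4.000,2.611)–(5.000,2.861)
cell (4,6): code 1011 → (5.000,6.882)–(4.414,7.000)
cell (4,7): code 0001 → (4.414,7.000)–(4.000,7.108)
cell (5,2): code 0010 → (5.000,2.861)–(5.191,3.000)
cell (5,3): code 0111 → (5.191,3.000)–(6.000,3.857)
cell (5,5): code 1011 → (6.000,5.876)–(5.956,6.000)
cell (5,6): code 0001 → (5.956,6.000)–(5.000,6.882)
cell (6,3): code 0010 → (6.000,3.857)–(6.100,4.000)
cell (6,4): code 0011 → (6.100,4.000)–(6.323,5.000)
cell (6,5): code 0001 → (6.323,5.000)–(6.000,5.876)
total: 20 segments, chained into 1 closed loop(s), length Σ = 13.818863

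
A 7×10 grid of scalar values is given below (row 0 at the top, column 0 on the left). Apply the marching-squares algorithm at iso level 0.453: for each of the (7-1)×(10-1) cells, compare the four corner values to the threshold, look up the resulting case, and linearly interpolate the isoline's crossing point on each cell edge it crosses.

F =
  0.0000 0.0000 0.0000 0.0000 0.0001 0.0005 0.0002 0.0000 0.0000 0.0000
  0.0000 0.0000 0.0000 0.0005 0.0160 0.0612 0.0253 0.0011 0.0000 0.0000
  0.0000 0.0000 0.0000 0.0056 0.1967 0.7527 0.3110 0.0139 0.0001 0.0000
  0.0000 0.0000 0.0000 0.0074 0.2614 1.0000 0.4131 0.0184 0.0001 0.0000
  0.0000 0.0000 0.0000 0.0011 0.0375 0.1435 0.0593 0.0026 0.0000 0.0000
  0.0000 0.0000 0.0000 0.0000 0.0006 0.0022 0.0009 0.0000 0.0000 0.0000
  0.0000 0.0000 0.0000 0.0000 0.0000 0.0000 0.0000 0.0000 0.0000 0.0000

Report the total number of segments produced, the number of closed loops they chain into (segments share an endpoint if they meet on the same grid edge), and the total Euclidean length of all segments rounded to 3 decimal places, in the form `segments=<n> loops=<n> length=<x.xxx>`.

segments=6 loops=1 length=5.656

cell (1,4): code 0100 → (1.567,5.000)–(2.000,4.461)
cell (1,5): code 1000 → (2.000,5.679)–(1.567,5.000)
cell (2,4): code 0110 → (2.000,4.461)–(3.000,4.259)
cell (2,5): code 1001 → (3.000,5.932)–(2.000,5.679)
cell (3,4): code 0010 → (3.000,4.259)–(3.639,5.000)
cell (3,5): code 0001 → (3.639,5.000)–(3.000,5.932)
total: 6 segments, chained into 1 closed loop(s), length Σ = 5.656284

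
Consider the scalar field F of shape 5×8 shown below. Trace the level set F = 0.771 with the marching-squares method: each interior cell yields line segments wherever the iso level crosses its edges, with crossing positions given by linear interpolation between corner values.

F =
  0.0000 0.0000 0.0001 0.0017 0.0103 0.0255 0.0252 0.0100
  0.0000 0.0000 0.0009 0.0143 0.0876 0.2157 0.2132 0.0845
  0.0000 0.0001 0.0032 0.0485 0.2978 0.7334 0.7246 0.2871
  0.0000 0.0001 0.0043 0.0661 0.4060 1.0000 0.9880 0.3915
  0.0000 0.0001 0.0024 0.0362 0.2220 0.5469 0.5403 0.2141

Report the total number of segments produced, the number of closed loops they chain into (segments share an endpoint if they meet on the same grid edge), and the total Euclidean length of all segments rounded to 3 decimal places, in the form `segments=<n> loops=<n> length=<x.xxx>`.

segments=6 loops=1 length=5.085

cell (2,4): code 0100 → (2.141,5.000)–(3.000,4.614)
cell (2,5): code 1100 → (2.176,6.000)–(2.141,5.000)
cell (2,6): code 1000 → (3.000,6.364)–(2.176,6.000)
cell (3,4): code 0010 → (3.000,4.614)–(3.505,5.000)
cell (3,5): code 0011 → (3.505,5.000)–(3.485,6.000)
cell (3,6): code 0001 → (3.485,6.000)–(3.000,6.364)
total: 6 segments, chained into 1 closed loop(s), length Σ = 5.084625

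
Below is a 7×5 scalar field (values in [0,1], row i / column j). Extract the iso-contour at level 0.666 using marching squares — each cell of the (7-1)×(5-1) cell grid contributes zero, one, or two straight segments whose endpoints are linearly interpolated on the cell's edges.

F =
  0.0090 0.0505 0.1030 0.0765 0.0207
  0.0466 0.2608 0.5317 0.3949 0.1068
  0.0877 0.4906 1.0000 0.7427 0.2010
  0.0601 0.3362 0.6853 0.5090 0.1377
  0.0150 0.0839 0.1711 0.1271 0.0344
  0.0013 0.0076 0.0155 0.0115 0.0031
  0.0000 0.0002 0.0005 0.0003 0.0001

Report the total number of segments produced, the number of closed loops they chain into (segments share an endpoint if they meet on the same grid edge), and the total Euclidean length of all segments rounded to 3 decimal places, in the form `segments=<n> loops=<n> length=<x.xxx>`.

cell (1,1): code 0100 → (1.287,2.000)–(2.000,1.344)
cell (1,2): code 1100 → (1.779,3.000)–(1.287,2.000)
cell (1,3): code 1000 → (2.000,3.142)–(1.779,3.000)
cell (2,1): code 0110 → (2.000,1.344)–(3.000,1.945)
cell (2,2): code 1011 → (3.000,2.109)–(2.328,3.000)
cell (2,3): code 0001 → (2.328,3.000)–(2.000,3.142)
cell (3,1): code 0010 → (3.000,1.945)–(3.038,2.000)
cell (3,2): code 0001 → (3.038,2.000)–(3.000,2.109)
total: 8 segments, chained into 1 closed loop(s), length Σ = 5.167549

segments=8 loops=1 length=5.168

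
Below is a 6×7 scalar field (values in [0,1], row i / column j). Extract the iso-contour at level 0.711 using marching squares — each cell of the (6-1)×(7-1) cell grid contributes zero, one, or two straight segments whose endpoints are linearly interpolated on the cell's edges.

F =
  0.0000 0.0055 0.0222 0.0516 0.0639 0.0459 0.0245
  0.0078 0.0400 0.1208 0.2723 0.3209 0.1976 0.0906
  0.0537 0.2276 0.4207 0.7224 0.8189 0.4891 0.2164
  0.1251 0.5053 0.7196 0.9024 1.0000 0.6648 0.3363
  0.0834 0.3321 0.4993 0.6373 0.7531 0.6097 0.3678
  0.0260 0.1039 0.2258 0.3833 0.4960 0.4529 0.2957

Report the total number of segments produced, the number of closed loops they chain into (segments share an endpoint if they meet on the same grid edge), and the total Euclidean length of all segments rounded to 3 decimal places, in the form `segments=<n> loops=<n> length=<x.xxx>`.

cell (1,2): code 0100 → (1.975,3.000)–(2.000,2.962)
cell (1,3): code 1100 → (1.783,4.000)–(1.975,3.000)
cell (1,4): code 1000 → (2.000,4.327)–(1.783,4.000)
cell (2,1): code 0100 → (2.971,2.000)–(3.000,1.960)
cell (2,2): code 1110 → (2.000,2.962)–(2.971,2.000)
cell (2,4): code 1001 → (3.000,4.862)–(2.000,4.327)
cell (3,1): code 0010 → (3.000,1.960)–(3.039,2.000)
cell (3,2): code 0011 → (3.039,2.000)–(3.722,3.000)
cell (3,3): code 0111 → (3.722,3.000)–(4.000,3.636)
cell (3,4): code 1001 → (4.000,4.294)–(3.000,4.862)
cell (4,3): code 0010 → (4.000,3.636)–(4.164,4.000)
cell (4,4): code 0001 → (4.164,4.000)–(4.000,4.294)
total: 12 segments, chained into 1 closed loop(s), length Σ = 7.853401

segments=12 loops=1 length=7.853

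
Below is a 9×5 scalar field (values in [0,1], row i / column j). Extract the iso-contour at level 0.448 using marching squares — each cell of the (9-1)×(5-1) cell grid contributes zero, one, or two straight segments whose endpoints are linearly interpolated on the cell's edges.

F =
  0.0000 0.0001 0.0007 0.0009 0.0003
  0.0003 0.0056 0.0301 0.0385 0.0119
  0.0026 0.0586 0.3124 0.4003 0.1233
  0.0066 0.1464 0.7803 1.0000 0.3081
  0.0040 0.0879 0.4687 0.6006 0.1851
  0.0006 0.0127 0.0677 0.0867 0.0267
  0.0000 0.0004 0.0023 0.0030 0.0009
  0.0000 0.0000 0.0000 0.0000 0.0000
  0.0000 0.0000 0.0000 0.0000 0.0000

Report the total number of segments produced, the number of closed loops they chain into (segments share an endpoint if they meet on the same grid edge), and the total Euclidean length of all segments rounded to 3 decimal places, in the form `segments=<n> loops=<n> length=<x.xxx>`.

segments=8 loops=1 length=6.893

cell (2,1): code 0100 → (2.290,2.000)–(3.000,1.476)
cell (2,2): code 1100 → (2.080,3.000)–(2.290,2.000)
cell (2,3): code 1000 → (3.000,3.798)–(2.080,3.000)
cell (3,1): code 0110 → (3.000,1.476)–(4.000,1.946)
cell (3,3): code 1001 → (4.000,3.367)–(3.000,3.798)
cell (4,1): code 0010 → (4.000,1.946)–(4.052,2.000)
cell (4,2): code 0011 → (4.052,2.000)–(4.297,3.000)
cell (4,3): code 0001 → (4.297,3.000)–(4.000,3.367)
total: 8 segments, chained into 1 closed loop(s), length Σ = 6.893201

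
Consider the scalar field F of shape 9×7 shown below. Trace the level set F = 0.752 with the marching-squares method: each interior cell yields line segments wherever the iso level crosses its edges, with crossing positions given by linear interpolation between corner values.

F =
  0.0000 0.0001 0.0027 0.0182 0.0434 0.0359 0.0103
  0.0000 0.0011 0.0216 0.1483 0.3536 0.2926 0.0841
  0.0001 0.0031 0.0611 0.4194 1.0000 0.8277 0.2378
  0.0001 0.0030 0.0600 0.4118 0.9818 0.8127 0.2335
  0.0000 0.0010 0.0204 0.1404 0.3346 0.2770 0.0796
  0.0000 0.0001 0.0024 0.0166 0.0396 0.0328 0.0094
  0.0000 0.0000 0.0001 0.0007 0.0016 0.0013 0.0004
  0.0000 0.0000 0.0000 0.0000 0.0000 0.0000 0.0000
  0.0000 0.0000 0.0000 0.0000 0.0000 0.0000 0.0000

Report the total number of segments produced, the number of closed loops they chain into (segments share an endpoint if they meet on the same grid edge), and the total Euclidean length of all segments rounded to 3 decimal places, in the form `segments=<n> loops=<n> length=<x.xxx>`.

cell (1,3): code 0100 → (1.616,4.000)–(2.000,3.573)
cell (1,4): code 1100 → (1.859,5.000)–(1.616,4.000)
cell (1,5): code 1000 → (2.000,5.128)–(1.859,5.000)
cell (2,3): code 0110 → (2.000,3.573)–(3.000,3.597)
cell (2,5): code 1001 → (3.000,5.105)–(2.000,5.128)
cell (3,3): code 0010 → (3.000,3.597)–(3.355,4.000)
cell (3,4): code 0011 → (3.355,4.000)–(3.113,5.000)
cell (3,5): code 0001 → (3.113,5.000)–(3.000,5.105)
total: 8 segments, chained into 1 closed loop(s), length Σ = 5.515004

segments=8 loops=1 length=5.515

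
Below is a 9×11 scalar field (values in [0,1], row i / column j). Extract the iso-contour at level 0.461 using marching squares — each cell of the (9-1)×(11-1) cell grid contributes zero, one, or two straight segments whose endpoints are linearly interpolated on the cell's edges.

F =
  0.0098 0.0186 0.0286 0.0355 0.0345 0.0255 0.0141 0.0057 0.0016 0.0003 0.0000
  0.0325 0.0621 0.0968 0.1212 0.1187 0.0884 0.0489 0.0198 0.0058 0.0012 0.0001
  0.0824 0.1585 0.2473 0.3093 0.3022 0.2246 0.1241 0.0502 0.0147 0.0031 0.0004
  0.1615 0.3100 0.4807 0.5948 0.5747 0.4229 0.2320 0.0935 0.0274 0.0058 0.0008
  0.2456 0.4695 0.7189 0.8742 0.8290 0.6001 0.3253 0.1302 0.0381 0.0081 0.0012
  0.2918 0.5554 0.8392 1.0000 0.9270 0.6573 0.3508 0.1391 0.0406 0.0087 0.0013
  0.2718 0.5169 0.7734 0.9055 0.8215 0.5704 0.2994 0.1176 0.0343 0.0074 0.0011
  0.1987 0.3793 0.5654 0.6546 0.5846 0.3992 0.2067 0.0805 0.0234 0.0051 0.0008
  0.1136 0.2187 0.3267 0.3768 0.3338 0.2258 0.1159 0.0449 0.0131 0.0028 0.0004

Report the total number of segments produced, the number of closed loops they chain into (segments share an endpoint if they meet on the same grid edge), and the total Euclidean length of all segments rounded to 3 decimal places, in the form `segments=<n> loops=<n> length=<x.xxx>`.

segments=20 loops=1 length=15.839

cell (2,1): code 0100 → (2.916,2.000)–(3.000,1.885)
cell (2,2): code 1100 → (2.531,3.000)–(2.916,2.000)
cell (2,3): code 1100 → (2.583,4.000)–(2.531,3.000)
cell (2,4): code 1000 → (3.000,4.749)–(2.583,4.000)
cell (3,0): code 0100 → (3.947,1.000)–(4.000,0.962)
cell (3,1): code 1110 → (3.000,1.885)–(3.947,1.000)
cell (3,4): code 1101 → (3.215,5.000)–(3.000,4.749)
cell (3,5): code 1000 → (4.000,5.506)–(3.215,5.000)
cell (4,0): code 0110 → (4.000,0.962)–(5.000,0.642)
cell (4,5): code 1001 → (5.000,5.640)–(4.000,5.506)
cell (5,0): code 0110 → (5.000,0.642)–(6.000,0.772)
cell (5,5): code 1001 → (6.000,5.404)–(5.000,5.640)
cell (6,0): code 0010 → (6.000,0.772)–(6.406,1.000)
cell (6,1): code 0111 → (6.406,1.000)–(7.000,1.439)
cell (6,4): code 1011 → (7.000,4.667)–(6.639,5.000)
cell (6,5): code 0001 → (6.639,5.000)–(6.000,5.404)
cell (7,1): code 0010 → (7.000,1.439)–(7.437,2.000)
cell (7,2): code 0011 → (7.437,2.000)–(7.697,3.000)
cell (7,3): code 0011 → (7.697,3.000)–(7.493,4.000)
cell (7,4): code 0001 → (7.493,4.000)–(7.000,4.667)
total: 20 segments, chained into 1 closed loop(s), length Σ = 15.839281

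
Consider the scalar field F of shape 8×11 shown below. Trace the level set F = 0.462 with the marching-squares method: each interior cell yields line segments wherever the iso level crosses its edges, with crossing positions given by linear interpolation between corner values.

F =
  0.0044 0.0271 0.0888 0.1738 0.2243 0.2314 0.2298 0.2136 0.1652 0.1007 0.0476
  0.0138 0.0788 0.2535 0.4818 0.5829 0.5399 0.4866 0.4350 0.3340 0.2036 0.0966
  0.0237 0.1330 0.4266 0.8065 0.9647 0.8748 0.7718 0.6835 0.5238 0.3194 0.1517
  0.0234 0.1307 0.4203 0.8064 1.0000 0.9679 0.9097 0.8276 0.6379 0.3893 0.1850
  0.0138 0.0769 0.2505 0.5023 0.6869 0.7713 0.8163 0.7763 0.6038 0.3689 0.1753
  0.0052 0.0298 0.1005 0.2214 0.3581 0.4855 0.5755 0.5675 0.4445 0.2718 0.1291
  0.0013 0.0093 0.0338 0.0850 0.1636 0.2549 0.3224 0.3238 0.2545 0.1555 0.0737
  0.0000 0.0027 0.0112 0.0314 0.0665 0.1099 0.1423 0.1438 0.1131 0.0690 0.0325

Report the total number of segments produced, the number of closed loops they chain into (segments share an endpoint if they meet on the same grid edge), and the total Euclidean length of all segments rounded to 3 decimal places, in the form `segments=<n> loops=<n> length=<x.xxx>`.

segments=22 loops=1 length=18.103

cell (0,2): code 0100 → (0.936,3.000)–(1.000,2.913)
cell (0,3): code 1100 → (0.663,4.000)–(0.936,3.000)
cell (0,4): code 1100 → (0.747,5.000)–(0.663,4.000)
cell (0,5): code 1100 → (0.904,6.000)–(0.747,5.000)
cell (0,6): code 1000 → (1.000,6.477)–(0.904,6.000)
cell (1,2): code 0110 → (1.000,2.913)–(2.000,2.093)
cell (1,6): code 1101 → (1.109,7.000)–(1.000,6.477)
cell (1,7): code 1100 → (1.674,8.000)–(1.109,7.000)
cell (1,8): code 1000 → (2.000,8.302)–(1.674,8.000)
cell (2,2): code 0110 → (2.000,2.093)–(3.000,2.108)
cell (2,8): code 1001 → (3.000,8.708)–(2.000,8.302)
cell (3,2): code 0110 → (3.000,2.108)–(4.000,2.840)
cell (3,8): code 1001 → (4.000,8.604)–(3.000,8.708)
cell (4,2): code 0010 → (4.000,2.840)–(4.143,3.000)
cell (4,3): code 0011 → (4.143,3.000)–(4.684,4.000)
cell (4,4): code 0111 → (4.684,4.000)–(5.000,4.816)
cell (4,7): code 1011 → (5.000,7.858)–(4.890,8.000)
cell (4,8): code 0001 → (4.890,8.000)–(4.000,8.604)
cell (5,4): code 0010 → (5.000,4.816)–(5.102,5.000)
cell (5,5): code 0011 → (5.102,5.000)–(5.448,6.000)
cell (5,6): code 0011 → (5.448,6.000)–(5.433,7.000)
cell (5,7): code 0001 → (5.433,7.000)–(5.000,7.858)
total: 22 segments, chained into 1 closed loop(s), length Σ = 18.102817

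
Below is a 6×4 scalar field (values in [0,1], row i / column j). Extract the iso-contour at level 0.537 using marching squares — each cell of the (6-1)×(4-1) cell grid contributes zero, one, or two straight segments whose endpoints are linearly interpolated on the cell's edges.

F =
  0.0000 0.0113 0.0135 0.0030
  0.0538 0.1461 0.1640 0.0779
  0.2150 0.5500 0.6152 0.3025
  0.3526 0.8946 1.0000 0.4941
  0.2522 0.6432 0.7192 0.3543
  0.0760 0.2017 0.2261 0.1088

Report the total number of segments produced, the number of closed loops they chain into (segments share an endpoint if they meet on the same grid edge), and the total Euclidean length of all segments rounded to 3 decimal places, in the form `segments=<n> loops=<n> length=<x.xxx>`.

segments=10 loops=1 length=7.891

cell (1,0): code 0100 → (1.968,1.000)–(2.000,0.961)
cell (1,1): code 1100 → (1.827,2.000)–(1.968,1.000)
cell (1,2): code 1000 → (2.000,2.250)–(1.827,2.000)
cell (2,0): code 0110 → (2.000,0.961)–(3.000,0.340)
cell (2,2): code 1001 → (3.000,2.915)–(2.000,2.250)
cell (3,0): code 0110 → (3.000,0.340)–(4.000,0.728)
cell (3,2): code 1001 → (4.000,2.499)–(3.000,2.915)
cell (4,0): code 0010 → (4.000,0.728)–(4.241,1.000)
cell (4,1): code 0011 → (4.241,1.000)–(4.369,2.000)
cell (4,2): code 0001 → (4.369,2.000)–(4.000,2.499)
total: 10 segments, chained into 1 closed loop(s), length Σ = 7.890691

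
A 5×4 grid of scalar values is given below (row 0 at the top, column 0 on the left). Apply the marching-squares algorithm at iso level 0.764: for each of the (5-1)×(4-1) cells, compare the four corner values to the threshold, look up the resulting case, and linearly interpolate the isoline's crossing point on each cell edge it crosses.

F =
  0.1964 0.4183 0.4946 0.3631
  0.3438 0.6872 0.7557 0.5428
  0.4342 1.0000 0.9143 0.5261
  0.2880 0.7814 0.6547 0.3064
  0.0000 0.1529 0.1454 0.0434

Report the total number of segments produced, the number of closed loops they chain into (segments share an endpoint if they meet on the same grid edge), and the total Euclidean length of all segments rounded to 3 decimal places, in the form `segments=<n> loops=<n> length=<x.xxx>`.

cell (1,0): code 0100 → (1.246,1.000)–(2.000,0.583)
cell (1,1): code 1100 → (1.052,2.000)–(1.246,1.000)
cell (1,2): code 1000 → (2.000,2.387)–(1.052,2.000)
cell (2,0): code 0110 → (2.000,0.583)–(3.000,0.965)
cell (2,1): code 1011 → (3.000,1.137)–(2.579,2.000)
cell (2,2): code 0001 → (2.579,2.000)–(2.000,2.387)
cell (3,0): code 0010 → (3.000,0.965)–(3.028,1.000)
cell (3,1): code 0001 → (3.028,1.000)–(3.000,1.137)
total: 8 segments, chained into 1 closed loop(s), length Σ = 5.816071

segments=8 loops=1 length=5.816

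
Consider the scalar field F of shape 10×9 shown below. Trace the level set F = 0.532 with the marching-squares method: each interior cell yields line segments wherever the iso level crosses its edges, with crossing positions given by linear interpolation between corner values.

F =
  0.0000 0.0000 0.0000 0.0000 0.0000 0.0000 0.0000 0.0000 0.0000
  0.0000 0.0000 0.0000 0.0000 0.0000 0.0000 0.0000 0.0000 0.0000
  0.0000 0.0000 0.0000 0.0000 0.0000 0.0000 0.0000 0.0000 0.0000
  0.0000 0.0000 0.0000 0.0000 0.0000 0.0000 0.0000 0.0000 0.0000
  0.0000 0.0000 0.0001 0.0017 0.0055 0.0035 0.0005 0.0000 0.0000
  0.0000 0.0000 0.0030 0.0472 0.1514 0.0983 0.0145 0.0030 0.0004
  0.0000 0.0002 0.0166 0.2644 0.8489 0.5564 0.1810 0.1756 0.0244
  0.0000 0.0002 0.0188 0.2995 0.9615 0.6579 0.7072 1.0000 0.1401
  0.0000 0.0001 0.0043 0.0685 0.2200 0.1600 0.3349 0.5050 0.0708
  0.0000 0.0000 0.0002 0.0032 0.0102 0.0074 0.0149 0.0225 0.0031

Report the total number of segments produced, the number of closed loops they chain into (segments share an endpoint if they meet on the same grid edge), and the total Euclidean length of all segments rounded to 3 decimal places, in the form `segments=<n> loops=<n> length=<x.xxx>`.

segments=12 loops=1 length=10.980

cell (5,3): code 0100 → (5.546,4.000)–(6.000,3.458)
cell (5,4): code 1100 → (5.947,5.000)–(5.546,4.000)
cell (5,5): code 1000 → (6.000,5.065)–(5.947,5.000)
cell (6,3): code 0110 → (6.000,3.458)–(7.000,3.351)
cell (6,5): code 1101 → (6.667,6.000)–(6.000,5.065)
cell (6,6): code 1100 → (6.432,7.000)–(6.667,6.000)
cell (6,7): code 1000 → (7.000,7.544)–(6.432,7.000)
cell (7,3): code 0010 → (7.000,3.351)–(7.579,4.000)
cell (7,4): code 0011 → (7.579,4.000)–(7.253,5.000)
cell (7,5): code 0011 → (7.253,5.000)–(7.471,6.000)
cell (7,6): code 0011 → (7.471,6.000)–(7.945,7.000)
cell (7,7): code 0001 → (7.945,7.000)–(7.000,7.544)
total: 12 segments, chained into 1 closed loop(s), length Σ = 10.979682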